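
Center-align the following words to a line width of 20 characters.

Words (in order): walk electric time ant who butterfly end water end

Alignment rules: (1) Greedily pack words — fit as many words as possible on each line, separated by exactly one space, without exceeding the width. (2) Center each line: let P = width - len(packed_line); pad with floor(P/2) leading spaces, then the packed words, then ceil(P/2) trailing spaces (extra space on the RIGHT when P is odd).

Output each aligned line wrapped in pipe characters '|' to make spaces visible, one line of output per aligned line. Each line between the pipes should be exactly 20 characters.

Answer: | walk electric time |
| ant who butterfly  |
|   end water end    |

Derivation:
Line 1: ['walk', 'electric', 'time'] (min_width=18, slack=2)
Line 2: ['ant', 'who', 'butterfly'] (min_width=17, slack=3)
Line 3: ['end', 'water', 'end'] (min_width=13, slack=7)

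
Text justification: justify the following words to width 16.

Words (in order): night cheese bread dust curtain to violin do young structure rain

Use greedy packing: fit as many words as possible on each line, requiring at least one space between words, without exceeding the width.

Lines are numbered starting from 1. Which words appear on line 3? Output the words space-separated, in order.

Answer: curtain to

Derivation:
Line 1: ['night', 'cheese'] (min_width=12, slack=4)
Line 2: ['bread', 'dust'] (min_width=10, slack=6)
Line 3: ['curtain', 'to'] (min_width=10, slack=6)
Line 4: ['violin', 'do', 'young'] (min_width=15, slack=1)
Line 5: ['structure', 'rain'] (min_width=14, slack=2)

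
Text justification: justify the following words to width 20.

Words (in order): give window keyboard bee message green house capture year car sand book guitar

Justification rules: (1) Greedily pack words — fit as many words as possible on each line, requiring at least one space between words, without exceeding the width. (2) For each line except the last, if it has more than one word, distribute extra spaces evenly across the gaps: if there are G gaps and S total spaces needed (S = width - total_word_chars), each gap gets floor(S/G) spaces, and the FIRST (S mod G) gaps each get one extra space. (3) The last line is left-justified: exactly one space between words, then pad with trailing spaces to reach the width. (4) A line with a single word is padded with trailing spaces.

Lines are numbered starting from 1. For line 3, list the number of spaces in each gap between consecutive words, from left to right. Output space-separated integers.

Line 1: ['give', 'window', 'keyboard'] (min_width=20, slack=0)
Line 2: ['bee', 'message', 'green'] (min_width=17, slack=3)
Line 3: ['house', 'capture', 'year'] (min_width=18, slack=2)
Line 4: ['car', 'sand', 'book', 'guitar'] (min_width=20, slack=0)

Answer: 2 2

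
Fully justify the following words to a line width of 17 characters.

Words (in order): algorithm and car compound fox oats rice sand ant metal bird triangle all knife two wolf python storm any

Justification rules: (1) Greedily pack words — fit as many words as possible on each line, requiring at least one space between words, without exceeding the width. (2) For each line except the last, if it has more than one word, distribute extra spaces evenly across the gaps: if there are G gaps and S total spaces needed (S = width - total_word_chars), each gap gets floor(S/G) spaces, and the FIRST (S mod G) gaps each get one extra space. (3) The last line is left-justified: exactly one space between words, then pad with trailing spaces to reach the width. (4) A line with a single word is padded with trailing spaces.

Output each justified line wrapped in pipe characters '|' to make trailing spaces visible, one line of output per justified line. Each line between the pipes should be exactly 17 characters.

Line 1: ['algorithm', 'and', 'car'] (min_width=17, slack=0)
Line 2: ['compound', 'fox', 'oats'] (min_width=17, slack=0)
Line 3: ['rice', 'sand', 'ant'] (min_width=13, slack=4)
Line 4: ['metal', 'bird'] (min_width=10, slack=7)
Line 5: ['triangle', 'all'] (min_width=12, slack=5)
Line 6: ['knife', 'two', 'wolf'] (min_width=14, slack=3)
Line 7: ['python', 'storm', 'any'] (min_width=16, slack=1)

Answer: |algorithm and car|
|compound fox oats|
|rice   sand   ant|
|metal        bird|
|triangle      all|
|knife   two  wolf|
|python storm any |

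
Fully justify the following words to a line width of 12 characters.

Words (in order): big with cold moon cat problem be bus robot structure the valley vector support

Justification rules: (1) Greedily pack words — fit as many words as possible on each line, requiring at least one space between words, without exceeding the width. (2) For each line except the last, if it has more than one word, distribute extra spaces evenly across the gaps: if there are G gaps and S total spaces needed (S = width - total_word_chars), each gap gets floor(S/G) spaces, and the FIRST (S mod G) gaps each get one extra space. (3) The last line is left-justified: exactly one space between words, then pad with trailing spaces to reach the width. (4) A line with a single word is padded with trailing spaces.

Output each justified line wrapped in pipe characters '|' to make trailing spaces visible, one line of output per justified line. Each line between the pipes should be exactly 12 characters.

Answer: |big     with|
|cold    moon|
|cat  problem|
|be bus robot|
|structure   |
|the   valley|
|vector      |
|support     |

Derivation:
Line 1: ['big', 'with'] (min_width=8, slack=4)
Line 2: ['cold', 'moon'] (min_width=9, slack=3)
Line 3: ['cat', 'problem'] (min_width=11, slack=1)
Line 4: ['be', 'bus', 'robot'] (min_width=12, slack=0)
Line 5: ['structure'] (min_width=9, slack=3)
Line 6: ['the', 'valley'] (min_width=10, slack=2)
Line 7: ['vector'] (min_width=6, slack=6)
Line 8: ['support'] (min_width=7, slack=5)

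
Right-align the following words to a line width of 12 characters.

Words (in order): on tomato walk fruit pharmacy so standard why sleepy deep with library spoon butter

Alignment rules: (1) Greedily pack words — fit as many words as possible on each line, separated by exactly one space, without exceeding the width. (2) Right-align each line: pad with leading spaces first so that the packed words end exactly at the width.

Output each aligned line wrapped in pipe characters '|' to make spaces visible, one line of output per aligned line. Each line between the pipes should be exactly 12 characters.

Line 1: ['on', 'tomato'] (min_width=9, slack=3)
Line 2: ['walk', 'fruit'] (min_width=10, slack=2)
Line 3: ['pharmacy', 'so'] (min_width=11, slack=1)
Line 4: ['standard', 'why'] (min_width=12, slack=0)
Line 5: ['sleepy', 'deep'] (min_width=11, slack=1)
Line 6: ['with', 'library'] (min_width=12, slack=0)
Line 7: ['spoon', 'butter'] (min_width=12, slack=0)

Answer: |   on tomato|
|  walk fruit|
| pharmacy so|
|standard why|
| sleepy deep|
|with library|
|spoon butter|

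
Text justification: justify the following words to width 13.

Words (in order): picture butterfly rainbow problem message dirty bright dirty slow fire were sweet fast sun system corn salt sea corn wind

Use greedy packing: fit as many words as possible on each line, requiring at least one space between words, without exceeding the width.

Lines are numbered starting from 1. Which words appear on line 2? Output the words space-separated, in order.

Line 1: ['picture'] (min_width=7, slack=6)
Line 2: ['butterfly'] (min_width=9, slack=4)
Line 3: ['rainbow'] (min_width=7, slack=6)
Line 4: ['problem'] (min_width=7, slack=6)
Line 5: ['message', 'dirty'] (min_width=13, slack=0)
Line 6: ['bright', 'dirty'] (min_width=12, slack=1)
Line 7: ['slow', 'fire'] (min_width=9, slack=4)
Line 8: ['were', 'sweet'] (min_width=10, slack=3)
Line 9: ['fast', 'sun'] (min_width=8, slack=5)
Line 10: ['system', 'corn'] (min_width=11, slack=2)
Line 11: ['salt', 'sea', 'corn'] (min_width=13, slack=0)
Line 12: ['wind'] (min_width=4, slack=9)

Answer: butterfly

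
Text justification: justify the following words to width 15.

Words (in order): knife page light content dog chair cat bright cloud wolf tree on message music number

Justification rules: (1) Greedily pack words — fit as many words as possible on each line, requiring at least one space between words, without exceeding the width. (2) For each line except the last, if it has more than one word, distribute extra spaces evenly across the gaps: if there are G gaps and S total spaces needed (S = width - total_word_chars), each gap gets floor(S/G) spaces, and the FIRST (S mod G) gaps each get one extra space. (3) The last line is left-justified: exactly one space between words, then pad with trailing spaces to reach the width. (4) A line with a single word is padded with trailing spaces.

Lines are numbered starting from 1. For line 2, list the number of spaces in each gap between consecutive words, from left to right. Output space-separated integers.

Line 1: ['knife', 'page'] (min_width=10, slack=5)
Line 2: ['light', 'content'] (min_width=13, slack=2)
Line 3: ['dog', 'chair', 'cat'] (min_width=13, slack=2)
Line 4: ['bright', 'cloud'] (min_width=12, slack=3)
Line 5: ['wolf', 'tree', 'on'] (min_width=12, slack=3)
Line 6: ['message', 'music'] (min_width=13, slack=2)
Line 7: ['number'] (min_width=6, slack=9)

Answer: 3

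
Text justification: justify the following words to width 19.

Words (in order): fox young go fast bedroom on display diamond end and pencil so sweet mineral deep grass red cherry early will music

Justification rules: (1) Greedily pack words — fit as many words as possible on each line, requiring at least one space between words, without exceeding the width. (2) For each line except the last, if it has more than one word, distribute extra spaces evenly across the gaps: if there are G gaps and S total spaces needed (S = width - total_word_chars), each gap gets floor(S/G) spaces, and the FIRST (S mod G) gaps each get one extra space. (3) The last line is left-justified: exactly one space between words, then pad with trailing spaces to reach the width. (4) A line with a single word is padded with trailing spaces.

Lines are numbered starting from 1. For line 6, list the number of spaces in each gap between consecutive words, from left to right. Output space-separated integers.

Answer: 3 2

Derivation:
Line 1: ['fox', 'young', 'go', 'fast'] (min_width=17, slack=2)
Line 2: ['bedroom', 'on', 'display'] (min_width=18, slack=1)
Line 3: ['diamond', 'end', 'and'] (min_width=15, slack=4)
Line 4: ['pencil', 'so', 'sweet'] (min_width=15, slack=4)
Line 5: ['mineral', 'deep', 'grass'] (min_width=18, slack=1)
Line 6: ['red', 'cherry', 'early'] (min_width=16, slack=3)
Line 7: ['will', 'music'] (min_width=10, slack=9)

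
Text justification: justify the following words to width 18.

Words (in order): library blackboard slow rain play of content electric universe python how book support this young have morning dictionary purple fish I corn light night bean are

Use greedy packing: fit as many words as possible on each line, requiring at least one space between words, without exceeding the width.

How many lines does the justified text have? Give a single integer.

Line 1: ['library', 'blackboard'] (min_width=18, slack=0)
Line 2: ['slow', 'rain', 'play', 'of'] (min_width=17, slack=1)
Line 3: ['content', 'electric'] (min_width=16, slack=2)
Line 4: ['universe', 'python'] (min_width=15, slack=3)
Line 5: ['how', 'book', 'support'] (min_width=16, slack=2)
Line 6: ['this', 'young', 'have'] (min_width=15, slack=3)
Line 7: ['morning', 'dictionary'] (min_width=18, slack=0)
Line 8: ['purple', 'fish', 'I', 'corn'] (min_width=18, slack=0)
Line 9: ['light', 'night', 'bean'] (min_width=16, slack=2)
Line 10: ['are'] (min_width=3, slack=15)
Total lines: 10

Answer: 10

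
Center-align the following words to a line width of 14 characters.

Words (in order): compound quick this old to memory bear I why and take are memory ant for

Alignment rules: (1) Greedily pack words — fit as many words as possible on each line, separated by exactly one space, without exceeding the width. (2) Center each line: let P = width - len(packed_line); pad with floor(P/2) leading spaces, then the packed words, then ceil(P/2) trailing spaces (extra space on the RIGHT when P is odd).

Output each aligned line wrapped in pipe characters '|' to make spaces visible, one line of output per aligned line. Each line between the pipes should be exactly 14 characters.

Line 1: ['compound', 'quick'] (min_width=14, slack=0)
Line 2: ['this', 'old', 'to'] (min_width=11, slack=3)
Line 3: ['memory', 'bear', 'I'] (min_width=13, slack=1)
Line 4: ['why', 'and', 'take'] (min_width=12, slack=2)
Line 5: ['are', 'memory', 'ant'] (min_width=14, slack=0)
Line 6: ['for'] (min_width=3, slack=11)

Answer: |compound quick|
| this old to  |
|memory bear I |
| why and take |
|are memory ant|
|     for      |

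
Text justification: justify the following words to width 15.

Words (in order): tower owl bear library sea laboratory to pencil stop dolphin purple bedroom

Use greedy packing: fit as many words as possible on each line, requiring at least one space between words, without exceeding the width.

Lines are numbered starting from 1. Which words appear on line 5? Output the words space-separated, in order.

Answer: dolphin purple

Derivation:
Line 1: ['tower', 'owl', 'bear'] (min_width=14, slack=1)
Line 2: ['library', 'sea'] (min_width=11, slack=4)
Line 3: ['laboratory', 'to'] (min_width=13, slack=2)
Line 4: ['pencil', 'stop'] (min_width=11, slack=4)
Line 5: ['dolphin', 'purple'] (min_width=14, slack=1)
Line 6: ['bedroom'] (min_width=7, slack=8)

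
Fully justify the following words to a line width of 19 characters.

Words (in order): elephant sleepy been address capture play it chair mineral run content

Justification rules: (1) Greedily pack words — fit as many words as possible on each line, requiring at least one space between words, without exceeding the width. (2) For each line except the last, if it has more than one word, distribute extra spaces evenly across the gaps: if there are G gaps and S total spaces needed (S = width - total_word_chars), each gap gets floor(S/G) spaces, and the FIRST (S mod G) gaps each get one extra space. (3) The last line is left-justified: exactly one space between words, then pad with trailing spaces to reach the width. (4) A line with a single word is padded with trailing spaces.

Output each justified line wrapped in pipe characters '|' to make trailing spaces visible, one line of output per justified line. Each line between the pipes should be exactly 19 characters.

Answer: |elephant     sleepy|
|been        address|
|capture   play   it|
|chair  mineral  run|
|content            |

Derivation:
Line 1: ['elephant', 'sleepy'] (min_width=15, slack=4)
Line 2: ['been', 'address'] (min_width=12, slack=7)
Line 3: ['capture', 'play', 'it'] (min_width=15, slack=4)
Line 4: ['chair', 'mineral', 'run'] (min_width=17, slack=2)
Line 5: ['content'] (min_width=7, slack=12)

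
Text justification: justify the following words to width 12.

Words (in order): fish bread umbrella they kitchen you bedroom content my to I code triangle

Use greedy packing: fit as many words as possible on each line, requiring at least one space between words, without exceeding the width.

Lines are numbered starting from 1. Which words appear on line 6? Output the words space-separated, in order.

Answer: to I code

Derivation:
Line 1: ['fish', 'bread'] (min_width=10, slack=2)
Line 2: ['umbrella'] (min_width=8, slack=4)
Line 3: ['they', 'kitchen'] (min_width=12, slack=0)
Line 4: ['you', 'bedroom'] (min_width=11, slack=1)
Line 5: ['content', 'my'] (min_width=10, slack=2)
Line 6: ['to', 'I', 'code'] (min_width=9, slack=3)
Line 7: ['triangle'] (min_width=8, slack=4)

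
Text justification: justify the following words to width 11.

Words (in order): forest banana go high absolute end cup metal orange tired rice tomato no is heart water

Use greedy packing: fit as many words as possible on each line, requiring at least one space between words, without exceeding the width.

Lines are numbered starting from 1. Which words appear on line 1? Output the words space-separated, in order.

Answer: forest

Derivation:
Line 1: ['forest'] (min_width=6, slack=5)
Line 2: ['banana', 'go'] (min_width=9, slack=2)
Line 3: ['high'] (min_width=4, slack=7)
Line 4: ['absolute'] (min_width=8, slack=3)
Line 5: ['end', 'cup'] (min_width=7, slack=4)
Line 6: ['metal'] (min_width=5, slack=6)
Line 7: ['orange'] (min_width=6, slack=5)
Line 8: ['tired', 'rice'] (min_width=10, slack=1)
Line 9: ['tomato', 'no'] (min_width=9, slack=2)
Line 10: ['is', 'heart'] (min_width=8, slack=3)
Line 11: ['water'] (min_width=5, slack=6)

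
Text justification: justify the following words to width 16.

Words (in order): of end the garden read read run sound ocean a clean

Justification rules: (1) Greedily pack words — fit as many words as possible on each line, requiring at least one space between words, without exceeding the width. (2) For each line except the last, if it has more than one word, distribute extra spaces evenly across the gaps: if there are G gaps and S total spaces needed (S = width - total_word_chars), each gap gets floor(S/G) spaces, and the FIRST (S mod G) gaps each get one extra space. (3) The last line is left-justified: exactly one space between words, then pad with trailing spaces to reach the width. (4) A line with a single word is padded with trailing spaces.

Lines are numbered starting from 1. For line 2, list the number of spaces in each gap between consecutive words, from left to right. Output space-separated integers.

Line 1: ['of', 'end', 'the'] (min_width=10, slack=6)
Line 2: ['garden', 'read', 'read'] (min_width=16, slack=0)
Line 3: ['run', 'sound', 'ocean'] (min_width=15, slack=1)
Line 4: ['a', 'clean'] (min_width=7, slack=9)

Answer: 1 1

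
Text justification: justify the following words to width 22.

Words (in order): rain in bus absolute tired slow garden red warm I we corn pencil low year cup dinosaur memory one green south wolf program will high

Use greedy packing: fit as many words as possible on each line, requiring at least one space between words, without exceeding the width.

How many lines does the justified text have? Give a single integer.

Answer: 6

Derivation:
Line 1: ['rain', 'in', 'bus', 'absolute'] (min_width=20, slack=2)
Line 2: ['tired', 'slow', 'garden', 'red'] (min_width=21, slack=1)
Line 3: ['warm', 'I', 'we', 'corn', 'pencil'] (min_width=21, slack=1)
Line 4: ['low', 'year', 'cup', 'dinosaur'] (min_width=21, slack=1)
Line 5: ['memory', 'one', 'green', 'south'] (min_width=22, slack=0)
Line 6: ['wolf', 'program', 'will', 'high'] (min_width=22, slack=0)
Total lines: 6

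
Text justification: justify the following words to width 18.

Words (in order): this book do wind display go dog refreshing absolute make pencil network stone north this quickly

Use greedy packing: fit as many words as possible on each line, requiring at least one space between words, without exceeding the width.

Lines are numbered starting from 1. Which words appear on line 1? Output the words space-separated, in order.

Line 1: ['this', 'book', 'do', 'wind'] (min_width=17, slack=1)
Line 2: ['display', 'go', 'dog'] (min_width=14, slack=4)
Line 3: ['refreshing'] (min_width=10, slack=8)
Line 4: ['absolute', 'make'] (min_width=13, slack=5)
Line 5: ['pencil', 'network'] (min_width=14, slack=4)
Line 6: ['stone', 'north', 'this'] (min_width=16, slack=2)
Line 7: ['quickly'] (min_width=7, slack=11)

Answer: this book do wind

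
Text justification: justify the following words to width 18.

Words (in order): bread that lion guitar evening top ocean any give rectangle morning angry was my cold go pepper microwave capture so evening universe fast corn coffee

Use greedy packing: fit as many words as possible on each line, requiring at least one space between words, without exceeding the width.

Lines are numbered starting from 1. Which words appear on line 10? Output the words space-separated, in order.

Answer: coffee

Derivation:
Line 1: ['bread', 'that', 'lion'] (min_width=15, slack=3)
Line 2: ['guitar', 'evening', 'top'] (min_width=18, slack=0)
Line 3: ['ocean', 'any', 'give'] (min_width=14, slack=4)
Line 4: ['rectangle', 'morning'] (min_width=17, slack=1)
Line 5: ['angry', 'was', 'my', 'cold'] (min_width=17, slack=1)
Line 6: ['go', 'pepper'] (min_width=9, slack=9)
Line 7: ['microwave', 'capture'] (min_width=17, slack=1)
Line 8: ['so', 'evening'] (min_width=10, slack=8)
Line 9: ['universe', 'fast', 'corn'] (min_width=18, slack=0)
Line 10: ['coffee'] (min_width=6, slack=12)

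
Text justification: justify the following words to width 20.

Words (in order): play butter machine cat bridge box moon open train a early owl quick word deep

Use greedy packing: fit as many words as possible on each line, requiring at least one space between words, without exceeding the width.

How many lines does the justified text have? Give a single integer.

Answer: 4

Derivation:
Line 1: ['play', 'butter', 'machine'] (min_width=19, slack=1)
Line 2: ['cat', 'bridge', 'box', 'moon'] (min_width=19, slack=1)
Line 3: ['open', 'train', 'a', 'early'] (min_width=18, slack=2)
Line 4: ['owl', 'quick', 'word', 'deep'] (min_width=19, slack=1)
Total lines: 4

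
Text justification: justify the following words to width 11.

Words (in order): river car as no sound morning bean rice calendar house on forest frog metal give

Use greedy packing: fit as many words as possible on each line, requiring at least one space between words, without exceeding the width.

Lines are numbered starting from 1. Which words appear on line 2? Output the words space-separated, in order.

Line 1: ['river', 'car'] (min_width=9, slack=2)
Line 2: ['as', 'no', 'sound'] (min_width=11, slack=0)
Line 3: ['morning'] (min_width=7, slack=4)
Line 4: ['bean', 'rice'] (min_width=9, slack=2)
Line 5: ['calendar'] (min_width=8, slack=3)
Line 6: ['house', 'on'] (min_width=8, slack=3)
Line 7: ['forest', 'frog'] (min_width=11, slack=0)
Line 8: ['metal', 'give'] (min_width=10, slack=1)

Answer: as no sound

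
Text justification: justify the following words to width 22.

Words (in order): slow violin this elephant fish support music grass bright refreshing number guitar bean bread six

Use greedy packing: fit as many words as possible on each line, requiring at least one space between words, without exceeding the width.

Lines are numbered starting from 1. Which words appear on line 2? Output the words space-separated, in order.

Line 1: ['slow', 'violin', 'this'] (min_width=16, slack=6)
Line 2: ['elephant', 'fish', 'support'] (min_width=21, slack=1)
Line 3: ['music', 'grass', 'bright'] (min_width=18, slack=4)
Line 4: ['refreshing', 'number'] (min_width=17, slack=5)
Line 5: ['guitar', 'bean', 'bread', 'six'] (min_width=21, slack=1)

Answer: elephant fish support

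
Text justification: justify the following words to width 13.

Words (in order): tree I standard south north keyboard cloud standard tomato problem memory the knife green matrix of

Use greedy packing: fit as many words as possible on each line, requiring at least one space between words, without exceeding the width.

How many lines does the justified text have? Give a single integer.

Line 1: ['tree', 'I'] (min_width=6, slack=7)
Line 2: ['standard'] (min_width=8, slack=5)
Line 3: ['south', 'north'] (min_width=11, slack=2)
Line 4: ['keyboard'] (min_width=8, slack=5)
Line 5: ['cloud'] (min_width=5, slack=8)
Line 6: ['standard'] (min_width=8, slack=5)
Line 7: ['tomato'] (min_width=6, slack=7)
Line 8: ['problem'] (min_width=7, slack=6)
Line 9: ['memory', 'the'] (min_width=10, slack=3)
Line 10: ['knife', 'green'] (min_width=11, slack=2)
Line 11: ['matrix', 'of'] (min_width=9, slack=4)
Total lines: 11

Answer: 11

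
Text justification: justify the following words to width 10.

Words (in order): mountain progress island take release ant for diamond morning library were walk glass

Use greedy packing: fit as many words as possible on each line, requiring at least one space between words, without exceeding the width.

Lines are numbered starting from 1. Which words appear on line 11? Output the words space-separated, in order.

Answer: glass

Derivation:
Line 1: ['mountain'] (min_width=8, slack=2)
Line 2: ['progress'] (min_width=8, slack=2)
Line 3: ['island'] (min_width=6, slack=4)
Line 4: ['take'] (min_width=4, slack=6)
Line 5: ['release'] (min_width=7, slack=3)
Line 6: ['ant', 'for'] (min_width=7, slack=3)
Line 7: ['diamond'] (min_width=7, slack=3)
Line 8: ['morning'] (min_width=7, slack=3)
Line 9: ['library'] (min_width=7, slack=3)
Line 10: ['were', 'walk'] (min_width=9, slack=1)
Line 11: ['glass'] (min_width=5, slack=5)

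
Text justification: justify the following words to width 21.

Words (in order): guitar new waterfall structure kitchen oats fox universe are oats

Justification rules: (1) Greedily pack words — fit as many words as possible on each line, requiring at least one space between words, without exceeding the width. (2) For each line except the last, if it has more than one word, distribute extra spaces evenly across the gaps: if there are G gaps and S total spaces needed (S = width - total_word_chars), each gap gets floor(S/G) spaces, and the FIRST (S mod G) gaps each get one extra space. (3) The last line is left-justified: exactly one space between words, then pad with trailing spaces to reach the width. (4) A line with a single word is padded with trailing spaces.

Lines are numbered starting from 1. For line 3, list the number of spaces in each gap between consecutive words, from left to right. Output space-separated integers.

Answer: 1 1 1

Derivation:
Line 1: ['guitar', 'new', 'waterfall'] (min_width=20, slack=1)
Line 2: ['structure', 'kitchen'] (min_width=17, slack=4)
Line 3: ['oats', 'fox', 'universe', 'are'] (min_width=21, slack=0)
Line 4: ['oats'] (min_width=4, slack=17)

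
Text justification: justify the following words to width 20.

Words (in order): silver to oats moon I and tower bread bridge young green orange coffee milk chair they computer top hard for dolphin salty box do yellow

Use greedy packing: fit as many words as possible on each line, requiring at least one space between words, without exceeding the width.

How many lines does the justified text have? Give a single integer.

Answer: 7

Derivation:
Line 1: ['silver', 'to', 'oats', 'moon'] (min_width=19, slack=1)
Line 2: ['I', 'and', 'tower', 'bread'] (min_width=17, slack=3)
Line 3: ['bridge', 'young', 'green'] (min_width=18, slack=2)
Line 4: ['orange', 'coffee', 'milk'] (min_width=18, slack=2)
Line 5: ['chair', 'they', 'computer'] (min_width=19, slack=1)
Line 6: ['top', 'hard', 'for', 'dolphin'] (min_width=20, slack=0)
Line 7: ['salty', 'box', 'do', 'yellow'] (min_width=19, slack=1)
Total lines: 7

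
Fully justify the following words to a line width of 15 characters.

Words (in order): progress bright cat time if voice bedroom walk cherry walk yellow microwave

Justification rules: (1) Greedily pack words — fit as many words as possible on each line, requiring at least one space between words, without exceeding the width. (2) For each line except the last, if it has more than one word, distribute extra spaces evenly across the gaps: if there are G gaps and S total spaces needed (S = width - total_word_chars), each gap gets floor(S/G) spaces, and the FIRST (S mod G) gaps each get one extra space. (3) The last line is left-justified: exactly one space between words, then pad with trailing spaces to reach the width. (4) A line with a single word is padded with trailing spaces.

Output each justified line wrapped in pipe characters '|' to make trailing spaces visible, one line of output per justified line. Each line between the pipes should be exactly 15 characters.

Line 1: ['progress', 'bright'] (min_width=15, slack=0)
Line 2: ['cat', 'time', 'if'] (min_width=11, slack=4)
Line 3: ['voice', 'bedroom'] (min_width=13, slack=2)
Line 4: ['walk', 'cherry'] (min_width=11, slack=4)
Line 5: ['walk', 'yellow'] (min_width=11, slack=4)
Line 6: ['microwave'] (min_width=9, slack=6)

Answer: |progress bright|
|cat   time   if|
|voice   bedroom|
|walk     cherry|
|walk     yellow|
|microwave      |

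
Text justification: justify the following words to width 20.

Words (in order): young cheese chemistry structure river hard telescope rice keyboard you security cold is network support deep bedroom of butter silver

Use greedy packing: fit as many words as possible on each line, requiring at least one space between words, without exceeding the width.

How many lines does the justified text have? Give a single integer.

Line 1: ['young', 'cheese'] (min_width=12, slack=8)
Line 2: ['chemistry', 'structure'] (min_width=19, slack=1)
Line 3: ['river', 'hard', 'telescope'] (min_width=20, slack=0)
Line 4: ['rice', 'keyboard', 'you'] (min_width=17, slack=3)
Line 5: ['security', 'cold', 'is'] (min_width=16, slack=4)
Line 6: ['network', 'support', 'deep'] (min_width=20, slack=0)
Line 7: ['bedroom', 'of', 'butter'] (min_width=17, slack=3)
Line 8: ['silver'] (min_width=6, slack=14)
Total lines: 8

Answer: 8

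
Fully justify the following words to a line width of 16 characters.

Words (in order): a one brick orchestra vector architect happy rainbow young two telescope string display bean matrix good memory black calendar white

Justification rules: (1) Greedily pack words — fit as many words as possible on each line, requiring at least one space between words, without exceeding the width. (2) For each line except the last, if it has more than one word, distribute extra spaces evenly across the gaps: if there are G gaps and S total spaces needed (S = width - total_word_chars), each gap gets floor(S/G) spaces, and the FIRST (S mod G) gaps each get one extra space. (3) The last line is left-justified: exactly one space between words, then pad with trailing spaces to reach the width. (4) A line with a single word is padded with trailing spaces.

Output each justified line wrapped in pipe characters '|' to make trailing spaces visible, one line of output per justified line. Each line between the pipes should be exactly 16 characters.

Line 1: ['a', 'one', 'brick'] (min_width=11, slack=5)
Line 2: ['orchestra', 'vector'] (min_width=16, slack=0)
Line 3: ['architect', 'happy'] (min_width=15, slack=1)
Line 4: ['rainbow', 'young'] (min_width=13, slack=3)
Line 5: ['two', 'telescope'] (min_width=13, slack=3)
Line 6: ['string', 'display'] (min_width=14, slack=2)
Line 7: ['bean', 'matrix', 'good'] (min_width=16, slack=0)
Line 8: ['memory', 'black'] (min_width=12, slack=4)
Line 9: ['calendar', 'white'] (min_width=14, slack=2)

Answer: |a    one   brick|
|orchestra vector|
|architect  happy|
|rainbow    young|
|two    telescope|
|string   display|
|bean matrix good|
|memory     black|
|calendar white  |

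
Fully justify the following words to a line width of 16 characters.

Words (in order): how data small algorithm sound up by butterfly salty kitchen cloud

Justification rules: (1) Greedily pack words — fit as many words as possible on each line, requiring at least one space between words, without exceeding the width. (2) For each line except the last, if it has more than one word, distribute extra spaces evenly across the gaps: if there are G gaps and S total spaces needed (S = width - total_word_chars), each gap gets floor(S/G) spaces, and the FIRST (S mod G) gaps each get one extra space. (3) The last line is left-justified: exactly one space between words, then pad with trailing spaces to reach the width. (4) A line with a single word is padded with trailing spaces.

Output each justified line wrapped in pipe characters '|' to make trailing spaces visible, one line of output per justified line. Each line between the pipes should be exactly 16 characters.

Answer: |how  data  small|
|algorithm  sound|
|up  by butterfly|
|salty    kitchen|
|cloud           |

Derivation:
Line 1: ['how', 'data', 'small'] (min_width=14, slack=2)
Line 2: ['algorithm', 'sound'] (min_width=15, slack=1)
Line 3: ['up', 'by', 'butterfly'] (min_width=15, slack=1)
Line 4: ['salty', 'kitchen'] (min_width=13, slack=3)
Line 5: ['cloud'] (min_width=5, slack=11)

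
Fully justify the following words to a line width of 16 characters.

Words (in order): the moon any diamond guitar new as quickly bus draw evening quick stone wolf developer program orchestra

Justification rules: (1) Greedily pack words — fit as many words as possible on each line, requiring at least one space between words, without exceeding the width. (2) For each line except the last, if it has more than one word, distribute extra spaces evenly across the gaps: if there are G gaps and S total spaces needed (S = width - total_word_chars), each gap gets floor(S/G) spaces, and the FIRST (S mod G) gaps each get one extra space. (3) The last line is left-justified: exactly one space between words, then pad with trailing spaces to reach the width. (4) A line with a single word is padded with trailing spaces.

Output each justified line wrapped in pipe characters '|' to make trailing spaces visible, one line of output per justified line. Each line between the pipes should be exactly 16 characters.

Answer: |the   moon   any|
|diamond   guitar|
|new  as  quickly|
|bus draw evening|
|quick stone wolf|
|developer       |
|program         |
|orchestra       |

Derivation:
Line 1: ['the', 'moon', 'any'] (min_width=12, slack=4)
Line 2: ['diamond', 'guitar'] (min_width=14, slack=2)
Line 3: ['new', 'as', 'quickly'] (min_width=14, slack=2)
Line 4: ['bus', 'draw', 'evening'] (min_width=16, slack=0)
Line 5: ['quick', 'stone', 'wolf'] (min_width=16, slack=0)
Line 6: ['developer'] (min_width=9, slack=7)
Line 7: ['program'] (min_width=7, slack=9)
Line 8: ['orchestra'] (min_width=9, slack=7)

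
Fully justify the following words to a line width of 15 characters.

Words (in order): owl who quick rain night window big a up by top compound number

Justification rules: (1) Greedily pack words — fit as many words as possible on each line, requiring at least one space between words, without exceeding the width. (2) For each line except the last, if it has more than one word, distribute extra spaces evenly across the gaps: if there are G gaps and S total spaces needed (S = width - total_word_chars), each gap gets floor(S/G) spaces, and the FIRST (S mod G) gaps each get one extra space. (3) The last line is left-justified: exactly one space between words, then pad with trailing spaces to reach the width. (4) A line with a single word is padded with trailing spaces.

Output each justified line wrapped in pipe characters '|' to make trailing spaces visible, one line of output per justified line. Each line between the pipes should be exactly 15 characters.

Line 1: ['owl', 'who', 'quick'] (min_width=13, slack=2)
Line 2: ['rain', 'night'] (min_width=10, slack=5)
Line 3: ['window', 'big', 'a', 'up'] (min_width=15, slack=0)
Line 4: ['by', 'top', 'compound'] (min_width=15, slack=0)
Line 5: ['number'] (min_width=6, slack=9)

Answer: |owl  who  quick|
|rain      night|
|window big a up|
|by top compound|
|number         |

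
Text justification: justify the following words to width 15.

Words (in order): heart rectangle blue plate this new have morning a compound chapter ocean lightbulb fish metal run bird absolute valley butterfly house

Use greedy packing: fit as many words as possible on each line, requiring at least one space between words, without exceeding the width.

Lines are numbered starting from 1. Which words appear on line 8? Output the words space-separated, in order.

Answer: metal run bird

Derivation:
Line 1: ['heart', 'rectangle'] (min_width=15, slack=0)
Line 2: ['blue', 'plate', 'this'] (min_width=15, slack=0)
Line 3: ['new', 'have'] (min_width=8, slack=7)
Line 4: ['morning', 'a'] (min_width=9, slack=6)
Line 5: ['compound'] (min_width=8, slack=7)
Line 6: ['chapter', 'ocean'] (min_width=13, slack=2)
Line 7: ['lightbulb', 'fish'] (min_width=14, slack=1)
Line 8: ['metal', 'run', 'bird'] (min_width=14, slack=1)
Line 9: ['absolute', 'valley'] (min_width=15, slack=0)
Line 10: ['butterfly', 'house'] (min_width=15, slack=0)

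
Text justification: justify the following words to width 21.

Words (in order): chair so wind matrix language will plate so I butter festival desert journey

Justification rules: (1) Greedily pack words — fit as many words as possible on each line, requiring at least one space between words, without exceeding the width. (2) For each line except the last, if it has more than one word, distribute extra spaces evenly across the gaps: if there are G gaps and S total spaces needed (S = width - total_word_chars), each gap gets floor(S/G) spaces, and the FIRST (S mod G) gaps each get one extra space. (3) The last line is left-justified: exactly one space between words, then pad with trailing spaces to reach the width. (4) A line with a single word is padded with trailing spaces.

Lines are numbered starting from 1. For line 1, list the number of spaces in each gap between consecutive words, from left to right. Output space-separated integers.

Line 1: ['chair', 'so', 'wind', 'matrix'] (min_width=20, slack=1)
Line 2: ['language', 'will', 'plate'] (min_width=19, slack=2)
Line 3: ['so', 'I', 'butter', 'festival'] (min_width=20, slack=1)
Line 4: ['desert', 'journey'] (min_width=14, slack=7)

Answer: 2 1 1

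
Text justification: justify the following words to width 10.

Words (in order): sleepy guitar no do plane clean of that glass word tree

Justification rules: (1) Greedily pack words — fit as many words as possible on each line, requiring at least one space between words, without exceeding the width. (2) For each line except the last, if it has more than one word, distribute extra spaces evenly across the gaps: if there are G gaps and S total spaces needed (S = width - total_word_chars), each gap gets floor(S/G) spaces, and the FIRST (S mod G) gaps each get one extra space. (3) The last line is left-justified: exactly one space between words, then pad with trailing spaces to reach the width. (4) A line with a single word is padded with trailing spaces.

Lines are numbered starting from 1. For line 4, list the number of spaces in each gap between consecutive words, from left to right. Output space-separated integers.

Answer: 3

Derivation:
Line 1: ['sleepy'] (min_width=6, slack=4)
Line 2: ['guitar', 'no'] (min_width=9, slack=1)
Line 3: ['do', 'plane'] (min_width=8, slack=2)
Line 4: ['clean', 'of'] (min_width=8, slack=2)
Line 5: ['that', 'glass'] (min_width=10, slack=0)
Line 6: ['word', 'tree'] (min_width=9, slack=1)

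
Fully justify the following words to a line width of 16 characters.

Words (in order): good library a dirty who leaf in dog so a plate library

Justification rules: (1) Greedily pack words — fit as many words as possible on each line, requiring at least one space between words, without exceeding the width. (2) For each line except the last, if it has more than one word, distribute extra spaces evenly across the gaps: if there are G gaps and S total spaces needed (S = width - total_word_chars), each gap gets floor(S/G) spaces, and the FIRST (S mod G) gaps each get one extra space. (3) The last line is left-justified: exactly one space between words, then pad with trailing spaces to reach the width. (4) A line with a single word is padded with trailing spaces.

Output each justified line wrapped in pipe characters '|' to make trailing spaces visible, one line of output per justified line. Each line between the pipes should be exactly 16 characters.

Line 1: ['good', 'library', 'a'] (min_width=14, slack=2)
Line 2: ['dirty', 'who', 'leaf'] (min_width=14, slack=2)
Line 3: ['in', 'dog', 'so', 'a'] (min_width=11, slack=5)
Line 4: ['plate', 'library'] (min_width=13, slack=3)

Answer: |good  library  a|
|dirty  who  leaf|
|in   dog   so  a|
|plate library   |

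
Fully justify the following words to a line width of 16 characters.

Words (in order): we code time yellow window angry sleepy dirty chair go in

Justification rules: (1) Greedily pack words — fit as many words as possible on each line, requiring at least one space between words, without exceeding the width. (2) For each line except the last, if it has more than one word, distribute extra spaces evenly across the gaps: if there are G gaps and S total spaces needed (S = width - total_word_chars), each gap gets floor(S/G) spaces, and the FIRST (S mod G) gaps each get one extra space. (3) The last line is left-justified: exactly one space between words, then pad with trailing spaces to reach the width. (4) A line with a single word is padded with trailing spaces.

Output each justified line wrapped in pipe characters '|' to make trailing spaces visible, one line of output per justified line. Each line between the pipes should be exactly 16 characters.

Line 1: ['we', 'code', 'time'] (min_width=12, slack=4)
Line 2: ['yellow', 'window'] (min_width=13, slack=3)
Line 3: ['angry', 'sleepy'] (min_width=12, slack=4)
Line 4: ['dirty', 'chair', 'go'] (min_width=14, slack=2)
Line 5: ['in'] (min_width=2, slack=14)

Answer: |we   code   time|
|yellow    window|
|angry     sleepy|
|dirty  chair  go|
|in              |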